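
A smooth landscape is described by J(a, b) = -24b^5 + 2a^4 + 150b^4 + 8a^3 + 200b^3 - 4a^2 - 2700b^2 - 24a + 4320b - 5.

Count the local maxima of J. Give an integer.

J separates as a function of a plus a function of b, so ∇J=0 decouples.
∂J/∂a = 8(a - 1)(a + 1)(a + 3) = 0 at a ∈ {-3, -1, 1}; ∂J/∂b = -120(b - 4)(b - 3)(b - 1)(b + 3) = 0 at b ∈ {-3, 1, 3, 4}.
The Hessian is diagonal: diag(J_aa, J_bb). Second derivatives: J_aa(-3)=64, J_aa(-1)=-32, J_aa(1)=64; J_bb(-3)=20160, J_bb(1)=-2880, J_bb(3)=1440, J_bb(4)=-2520.
Local maxima occur where both diagonal entries negative: (-1, 1), (-1, 4). Count: 2.

2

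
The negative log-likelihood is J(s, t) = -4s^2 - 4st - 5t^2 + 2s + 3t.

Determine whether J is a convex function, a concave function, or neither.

concave

J is quadratic, so its Hessian is the constant matrix H = [[-8, -4], [-4, -10]].
det(H) = 64, tr(H) = -18.
det(H) > 0 and tr(H) < 0, so H is negative definite everywhere: concave.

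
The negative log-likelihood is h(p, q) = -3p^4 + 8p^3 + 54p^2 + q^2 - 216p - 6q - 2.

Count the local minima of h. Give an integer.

h separates as a function of p plus a function of q, so ∇h=0 decouples.
∂h/∂p = -12(p - 3)(p - 2)(p + 3) = 0 at p ∈ {-3, 2, 3}; ∂h/∂q = 2(q - 3) = 0 at q ∈ {3}.
The Hessian is diagonal: diag(h_pp, h_qq). Second derivatives: h_pp(-3)=-360, h_pp(2)=60, h_pp(3)=-72; h_qq(3)=2.
Local minima occur where both diagonal entries positive: (2, 3). Count: 1.

1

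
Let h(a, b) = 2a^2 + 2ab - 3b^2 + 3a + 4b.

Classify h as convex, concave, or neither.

neither

h is quadratic, so its Hessian is the constant matrix H = [[4, 2], [2, -6]].
det(H) = -28, tr(H) = -2.
det(H) < 0, so H is indefinite: neither convex nor concave.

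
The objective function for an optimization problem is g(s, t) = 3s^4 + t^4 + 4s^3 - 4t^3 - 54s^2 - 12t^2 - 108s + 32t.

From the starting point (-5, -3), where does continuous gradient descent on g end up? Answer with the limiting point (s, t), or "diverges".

g is separable, so gradient descent decouples: s follows -∂g/∂s, t follows -∂g/∂t.
∂g/∂s = 12(s - 3)(s + 1)(s + 3); at s=-5 this is -768, so s increases.
∂g/∂t = 4(t - 4)(t - 1)(t + 2); at t=-3 this is -112, so t increases.
s converges to its nearest critical value -3 (a local min of the s-part); t converges to -2. The iterate converges to (-3, -2).

(-3, -2)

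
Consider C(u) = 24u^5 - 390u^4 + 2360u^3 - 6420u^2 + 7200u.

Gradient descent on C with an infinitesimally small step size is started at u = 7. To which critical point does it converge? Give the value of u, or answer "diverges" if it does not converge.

5

C'(u) = 120(u - 5)(u - 4)(u - 3)(u - 1), so C'(7) = 17280.
Gradient descent moves in the -C' direction, i.e. u is decreasing.
The nearest critical point in that direction is u = 5, where C'' = 960 > 0 (a local minimum). The iterate converges there.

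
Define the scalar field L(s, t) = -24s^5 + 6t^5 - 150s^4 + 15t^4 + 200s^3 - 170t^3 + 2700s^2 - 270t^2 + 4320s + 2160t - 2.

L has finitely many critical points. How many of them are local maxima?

4

L separates as a function of s plus a function of t, so ∇L=0 decouples.
∂L/∂s = -120(s - 3)(s + 1)(s + 3)(s + 4) = 0 at s ∈ {-4, -3, -1, 3}; ∂L/∂t = 30(t - 3)(t - 2)(t + 3)(t + 4) = 0 at t ∈ {-4, -3, 2, 3}.
The Hessian is diagonal: diag(L_ss, L_tt). Second derivatives: L_ss(-4)=2520, L_ss(-3)=-1440, L_ss(-1)=2880, L_ss(3)=-20160; L_tt(-4)=-1260, L_tt(-3)=900, L_tt(2)=-900, L_tt(3)=1260.
Local maxima occur where both diagonal entries negative: (-3, -4), (-3, 2), (3, -4), (3, 2). Count: 4.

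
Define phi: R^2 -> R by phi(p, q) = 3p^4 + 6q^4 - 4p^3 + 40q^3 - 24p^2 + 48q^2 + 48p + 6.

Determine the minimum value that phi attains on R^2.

-362

phi(p,q) separates as A(p) + B(q) + 6, so its minimum is min A + min B + 6.
A'(p) = 12(p - 2)(p - 1)(p + 2) vanishes at p ∈ {-2, 1, 2}; B'(q) = 24q(q + 1)(q + 4) vanishes at q ∈ {-4, -1, 0}.
Local minima of A (where A''>0): A(-2)=-112, A(2)=16. Local minima of B: B(-4)=-256, B(0)=0.
So the global minimum of phi is A(-2) + B(-4) + 6 = -112 − 256 + 6 = -362, attained at (-2, -4).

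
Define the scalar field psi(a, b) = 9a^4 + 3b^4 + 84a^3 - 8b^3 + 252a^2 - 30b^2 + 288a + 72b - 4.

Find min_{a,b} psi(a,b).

-348

psi(a,b) separates as P(a) + Q(b) − 4, so its minimum is min P + min Q − 4.
P'(a) = 36(a + 1)(a + 2)(a + 4) vanishes at a ∈ {-4, -2, -1}; Q'(b) = 12(b - 3)(b - 1)(b + 2) vanishes at b ∈ {-2, 1, 3}.
Local minima of P (where P''>0): P(-4)=-192, P(-1)=-111. Local minima of Q: Q(-2)=-152, Q(3)=-27.
So the global minimum of psi is P(-4) + Q(-2) − 4 = -192 − 152 − 4 = -348, attained at (-4, -2).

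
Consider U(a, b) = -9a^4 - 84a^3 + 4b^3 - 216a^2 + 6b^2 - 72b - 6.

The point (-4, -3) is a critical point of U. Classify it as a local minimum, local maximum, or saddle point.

The mixed partial ∂²U/∂a∂b is 0, so the Hessian at any point is diag(U_aa, U_bb) = diag(-36(3a^2 + 14a + 12), 12(2b + 1)).
At (-4, -3): H = diag(-144, -60).
Both eigenvalues are negative, so H is negative definite: a local maximum.

local maximum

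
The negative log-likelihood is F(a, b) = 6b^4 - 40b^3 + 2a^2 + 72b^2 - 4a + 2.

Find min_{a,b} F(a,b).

F(a,b) separates as P(a) + Q(b) + 2, so its minimum is min P + min Q + 2.
P'(a) = 4a - 4 vanishes at a ∈ {1}; Q'(b) = 24b(b - 3)(b - 2) vanishes at b ∈ {0, 2, 3}.
Local minima of P (where P''>0): P(1)=-2. Local minima of Q: Q(0)=0, Q(3)=54.
So the global minimum of F is P(1) + Q(0) + 2 = -2 + 0 + 2 = 0, attained at (1, 0).

0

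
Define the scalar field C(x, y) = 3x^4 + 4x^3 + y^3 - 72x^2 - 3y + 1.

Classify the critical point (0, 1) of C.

saddle point

The mixed partial ∂²C/∂x∂y is 0, so the Hessian at any point is diag(C_xx, C_yy) = diag(12(3x^2 + 2x - 12), 6y).
At (0, 1): H = diag(-144, 6).
The eigenvalues have opposite signs, so H is indefinite: a saddle point.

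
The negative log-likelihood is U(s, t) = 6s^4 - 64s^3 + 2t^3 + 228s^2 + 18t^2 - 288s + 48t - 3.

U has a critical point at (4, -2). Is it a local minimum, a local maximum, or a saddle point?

The mixed partial ∂²U/∂s∂t is 0, so the Hessian at any point is diag(U_ss, U_tt) = diag(24(3s^2 - 16s + 19), 12(t + 3)).
At (4, -2): H = diag(72, 12).
Both eigenvalues are positive, so H is positive definite: a local minimum.

local minimum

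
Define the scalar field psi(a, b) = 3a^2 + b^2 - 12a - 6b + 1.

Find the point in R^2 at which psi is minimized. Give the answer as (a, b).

psi(a,b) separates as P(a) + Q(b) + 1, so its minimum is min P + min Q + 1.
P'(a) = 6a - 12 vanishes at a ∈ {2}; Q'(b) = 2b - 6 vanishes at b ∈ {3}.
Local minima of P (where P''>0): P(2)=-12. Local minima of Q: Q(3)=-9.
So the global minimum of psi is P(2) + Q(3) + 1 = -12 − 9 + 1 = -20, attained at (2, 3).

(2, 3)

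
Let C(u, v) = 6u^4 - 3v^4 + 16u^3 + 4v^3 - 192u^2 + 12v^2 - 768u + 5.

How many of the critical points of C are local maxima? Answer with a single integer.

2

C separates as a function of u plus a function of v, so ∇C=0 decouples.
∂C/∂u = 24(u - 4)(u + 2)(u + 4) = 0 at u ∈ {-4, -2, 4}; ∂C/∂v = -12v(v - 2)(v + 1) = 0 at v ∈ {-1, 0, 2}.
The Hessian is diagonal: diag(C_uu, C_vv). Second derivatives: C_uu(-4)=384, C_uu(-2)=-288, C_uu(4)=1152; C_vv(-1)=-36, C_vv(0)=24, C_vv(2)=-72.
Local maxima occur where both diagonal entries negative: (-2, -1), (-2, 2). Count: 2.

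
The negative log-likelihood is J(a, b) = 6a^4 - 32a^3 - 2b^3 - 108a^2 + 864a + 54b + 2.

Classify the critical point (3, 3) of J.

The mixed partial ∂²J/∂a∂b is 0, so the Hessian at any point is diag(J_aa, J_bb) = diag(24(3a^2 - 8a - 9), -12b).
At (3, 3): H = diag(-144, -36).
Both eigenvalues are negative, so H is negative definite: a local maximum.

local maximum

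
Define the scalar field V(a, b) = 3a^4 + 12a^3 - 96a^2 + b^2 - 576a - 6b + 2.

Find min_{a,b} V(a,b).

V(a,b) separates as P(a) + Q(b) + 2, so its minimum is min P + min Q + 2.
P'(a) = 12(a - 4)(a + 3)(a + 4) vanishes at a ∈ {-4, -3, 4}; Q'(b) = 2b - 6 vanishes at b ∈ {3}.
Local minima of P (where P''>0): P(-4)=768, P(4)=-2304. Local minima of Q: Q(3)=-9.
So the global minimum of V is P(4) + Q(3) + 2 = -2304 − 9 + 2 = -2311, attained at (4, 3).

-2311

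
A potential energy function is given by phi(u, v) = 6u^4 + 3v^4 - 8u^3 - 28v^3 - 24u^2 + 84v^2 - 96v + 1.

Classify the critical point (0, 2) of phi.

local maximum

The mixed partial ∂²phi/∂u∂v is 0, so the Hessian at any point is diag(phi_uu, phi_vv) = diag(24(3u^2 - 2u - 2), 12(3v^2 - 14v + 14)).
At (0, 2): H = diag(-48, -24).
Both eigenvalues are negative, so H is negative definite: a local maximum.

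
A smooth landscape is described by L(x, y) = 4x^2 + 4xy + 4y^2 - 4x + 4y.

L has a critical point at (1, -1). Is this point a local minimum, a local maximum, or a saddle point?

The Hessian of L is constant: H = [[8, 4], [4, 8]].
det(H) = 8·8 − 4² = 48.
det(H) > 0 and tr(H) = 16 > 0, so H is positive definite and the point is a local minimum.

local minimum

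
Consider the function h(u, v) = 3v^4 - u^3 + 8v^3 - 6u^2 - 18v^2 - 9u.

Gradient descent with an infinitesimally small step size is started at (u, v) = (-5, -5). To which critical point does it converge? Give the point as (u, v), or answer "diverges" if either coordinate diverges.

h is separable, so gradient descent decouples: u follows -∂h/∂u, v follows -∂h/∂v.
∂h/∂u = -3(u + 1)(u + 3); at u=-5 this is -24, so u increases.
∂h/∂v = 12v(v - 1)(v + 3); at v=-5 this is -720, so v increases.
u converges to its nearest critical value -3 (a local min of the u-part); v converges to -3. The iterate converges to (-3, -3).

(-3, -3)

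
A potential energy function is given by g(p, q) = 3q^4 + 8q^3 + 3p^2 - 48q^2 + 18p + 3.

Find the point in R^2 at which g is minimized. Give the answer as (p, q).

(-3, -4)

g(p,q) separates as A(p) + B(q) + 3, so its minimum is min A + min B + 3.
A'(p) = 6p + 18 vanishes at p ∈ {-3}; B'(q) = 12q(q - 2)(q + 4) vanishes at q ∈ {-4, 0, 2}.
Local minima of A (where A''>0): A(-3)=-27. Local minima of B: B(-4)=-512, B(2)=-80.
So the global minimum of g is A(-3) + B(-4) + 3 = -27 − 512 + 3 = -536, attained at (-3, -4).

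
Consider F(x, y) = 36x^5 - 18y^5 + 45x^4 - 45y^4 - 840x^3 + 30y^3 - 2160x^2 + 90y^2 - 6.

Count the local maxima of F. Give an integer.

4

F separates as a function of x plus a function of y, so ∇F=0 decouples.
∂F/∂x = 180x(x - 4)(x + 2)(x + 3) = 0 at x ∈ {-3, -2, 0, 4}; ∂F/∂y = -90y(y - 1)(y + 1)(y + 2) = 0 at y ∈ {-2, -1, 0, 1}.
The Hessian is diagonal: diag(F_xx, F_yy). Second derivatives: F_xx(-3)=-3780, F_xx(-2)=2160, F_xx(0)=-4320, F_xx(4)=30240; F_yy(-2)=540, F_yy(-1)=-180, F_yy(0)=180, F_yy(1)=-540.
Local maxima occur where both diagonal entries negative: (-3, -1), (-3, 1), (0, -1), (0, 1). Count: 4.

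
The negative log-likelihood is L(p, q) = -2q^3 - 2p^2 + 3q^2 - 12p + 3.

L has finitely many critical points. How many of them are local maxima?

L separates as a function of p plus a function of q, so ∇L=0 decouples.
∂L/∂p = -4(p + 3) = 0 at p ∈ {-3}; ∂L/∂q = -6q(q - 1) = 0 at q ∈ {0, 1}.
The Hessian is diagonal: diag(L_pp, L_qq). Second derivatives: L_pp(-3)=-4; L_qq(0)=6, L_qq(1)=-6.
Local maxima occur where both diagonal entries negative: (-3, 1). Count: 1.

1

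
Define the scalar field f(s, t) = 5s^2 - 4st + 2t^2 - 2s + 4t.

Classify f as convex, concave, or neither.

convex

f is quadratic, so its Hessian is the constant matrix H = [[10, -4], [-4, 4]].
det(H) = 24, tr(H) = 14.
det(H) > 0 and tr(H) > 0, so H is positive definite everywhere: convex.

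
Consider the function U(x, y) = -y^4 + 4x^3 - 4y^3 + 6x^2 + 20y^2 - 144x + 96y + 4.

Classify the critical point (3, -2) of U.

The mixed partial ∂²U/∂x∂y is 0, so the Hessian at any point is diag(U_xx, U_yy) = diag(12(2x + 1), 4(-3y^2 - 6y + 10)).
At (3, -2): H = diag(84, 40).
Both eigenvalues are positive, so H is positive definite: a local minimum.

local minimum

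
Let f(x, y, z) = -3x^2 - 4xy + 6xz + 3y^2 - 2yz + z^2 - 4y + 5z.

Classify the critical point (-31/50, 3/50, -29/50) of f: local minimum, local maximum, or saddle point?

saddle point

The Hessian is constant: H = [[-6, -4, 6], [-4, 6, -2], [6, -2, 2]].
Leading principal minors: Δ₁ = -6, Δ₂ = -52, Δ₃ = -200.
The minors fit neither the all-positive nor the alternating-sign pattern, so H is indefinite: a saddle point.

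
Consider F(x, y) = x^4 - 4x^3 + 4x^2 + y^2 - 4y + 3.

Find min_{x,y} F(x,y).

F(x,y) separates as P(x) + Q(y) + 3, so its minimum is min P + min Q + 3.
P'(x) = 4x(x - 2)(x - 1) vanishes at x ∈ {0, 1, 2}; Q'(y) = 2y - 4 vanishes at y ∈ {2}.
Local minima of P (where P''>0): P(0)=0, P(2)=0. Local minima of Q: Q(2)=-4.
So the global minimum of F is P(0) + Q(2) + 3 = 0 − 4 + 3 = -1, attained at (0, 2).

-1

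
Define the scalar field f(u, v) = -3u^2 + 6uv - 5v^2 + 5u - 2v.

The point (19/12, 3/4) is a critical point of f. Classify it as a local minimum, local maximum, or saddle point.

local maximum

The Hessian of f is constant: H = [[-6, 6], [6, -10]].
det(H) = (-6)·(-10) − 6² = 24.
det(H) > 0 and tr(H) = -16 < 0, so H is negative definite and the point is a local maximum.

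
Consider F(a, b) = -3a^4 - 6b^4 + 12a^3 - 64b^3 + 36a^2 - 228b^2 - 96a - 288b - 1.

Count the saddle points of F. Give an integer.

F separates as a function of a plus a function of b, so ∇F=0 decouples.
∂F/∂a = -12(a - 4)(a - 1)(a + 2) = 0 at a ∈ {-2, 1, 4}; ∂F/∂b = -24(b + 1)(b + 3)(b + 4) = 0 at b ∈ {-4, -3, -1}.
The Hessian is diagonal: diag(F_aa, F_bb). Second derivatives: F_aa(-2)=-216, F_aa(1)=108, F_aa(4)=-216; F_bb(-4)=-72, F_bb(-3)=48, F_bb(-1)=-144.
Saddle points occur where the two diagonal entries have opposite signs: (-2, -3), (1, -4), (1, -1), (4, -3). Count: 4.

4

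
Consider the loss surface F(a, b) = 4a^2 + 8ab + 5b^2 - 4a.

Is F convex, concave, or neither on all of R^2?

convex

F is quadratic, so its Hessian is the constant matrix H = [[8, 8], [8, 10]].
det(H) = 16, tr(H) = 18.
det(H) > 0 and tr(H) > 0, so H is positive definite everywhere: convex.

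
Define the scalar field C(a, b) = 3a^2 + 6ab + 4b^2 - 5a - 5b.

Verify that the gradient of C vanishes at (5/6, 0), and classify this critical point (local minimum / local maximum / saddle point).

local minimum

∇C = (6a + 6b - 5, 6a + 8b - 5); substituting (5/6, 0) gives ∇C = (0, 0), so (5/6, 0) is indeed a critical point.
The Hessian of C is constant: H = [[6, 6], [6, 8]].
det(H) = 6·8 − 6² = 12.
det(H) > 0 and tr(H) = 14 > 0, so H is positive definite and the point is a local minimum.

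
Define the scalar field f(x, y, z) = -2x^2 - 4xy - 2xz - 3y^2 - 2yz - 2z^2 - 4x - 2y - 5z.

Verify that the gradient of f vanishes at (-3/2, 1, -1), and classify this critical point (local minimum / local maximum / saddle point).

local maximum

∇f = (-4x - 4y - 2z - 4, -4x - 6y - 2z - 2, -2x - 2y - 4z - 5); substituting (-3/2, 1, -1) gives ∇f = (0, 0, 0), so (-3/2, 1, -1) is indeed a critical point.
The Hessian is constant: H = [[-4, -4, -2], [-4, -6, -2], [-2, -2, -4]].
Leading principal minors: Δ₁ = -4, Δ₂ = 8, Δ₃ = -24.
The minors alternate sign starting negative (−, +, −), so H is negative definite: a local maximum.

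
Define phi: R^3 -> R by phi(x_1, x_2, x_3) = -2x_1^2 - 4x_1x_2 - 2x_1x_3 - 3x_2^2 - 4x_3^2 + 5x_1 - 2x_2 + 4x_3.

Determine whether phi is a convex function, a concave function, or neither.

concave

phi is quadratic, so its Hessian is the constant matrix H = [[-4, -4, -2], [-4, -6, 0], [-2, 0, -8]].
Leading principal minors: -4, 8, -40.
Signs alternate −, +, − ⇒ H ≺ 0 ⇒ concave.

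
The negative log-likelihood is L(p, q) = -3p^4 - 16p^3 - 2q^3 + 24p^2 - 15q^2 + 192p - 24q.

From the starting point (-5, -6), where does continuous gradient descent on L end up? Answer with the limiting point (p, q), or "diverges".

L is separable, so gradient descent decouples: p follows -∂L/∂p, q follows -∂L/∂q.
∂L/∂p = -12(p - 2)(p + 2)(p + 4); at p=-5 this is 252, so p decreases.
∂L/∂q = -6(q + 1)(q + 4); at q=-6 this is -60, so q increases.
The p-coordinate has no critical point in that direction and runs off to infinity.

diverges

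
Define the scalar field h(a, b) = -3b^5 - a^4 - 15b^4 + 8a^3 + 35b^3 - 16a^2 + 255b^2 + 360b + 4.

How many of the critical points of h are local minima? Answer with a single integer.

h separates as a function of a plus a function of b, so ∇h=0 decouples.
∂h/∂a = -4a(a - 4)(a - 2) = 0 at a ∈ {0, 2, 4}; ∂h/∂b = -15(b - 3)(b + 1)(b + 2)(b + 4) = 0 at b ∈ {-4, -2, -1, 3}.
The Hessian is diagonal: diag(h_aa, h_bb). Second derivatives: h_aa(0)=-32, h_aa(2)=16, h_aa(4)=-32; h_bb(-4)=630, h_bb(-2)=-150, h_bb(-1)=180, h_bb(3)=-2100.
Local minima occur where both diagonal entries positive: (2, -4), (2, -1). Count: 2.

2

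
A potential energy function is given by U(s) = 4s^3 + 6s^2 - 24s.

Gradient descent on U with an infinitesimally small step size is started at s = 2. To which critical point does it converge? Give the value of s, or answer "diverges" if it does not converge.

U'(s) = 12(s - 1)(s + 2), so U'(2) = 48.
Gradient descent moves in the -U' direction, i.e. s is decreasing.
The nearest critical point in that direction is s = 1, where U'' = 36 > 0 (a local minimum). The iterate converges there.

1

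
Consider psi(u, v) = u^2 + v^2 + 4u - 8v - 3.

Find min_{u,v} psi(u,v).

psi(u,v) separates as P(u) + Q(v) − 3, so its minimum is min P + min Q − 3.
P'(u) = 2u + 4 vanishes at u ∈ {-2}; Q'(v) = 2v - 8 vanishes at v ∈ {4}.
Local minima of P (where P''>0): P(-2)=-4. Local minima of Q: Q(4)=-16.
So the global minimum of psi is P(-2) + Q(4) − 3 = -4 − 16 − 3 = -23, attained at (-2, 4).

-23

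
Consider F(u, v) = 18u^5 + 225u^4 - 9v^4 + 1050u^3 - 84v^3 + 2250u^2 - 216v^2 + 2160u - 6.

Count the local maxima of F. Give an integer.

F separates as a function of u plus a function of v, so ∇F=0 decouples.
∂F/∂u = 90(u + 1)(u + 2)(u + 3)(u + 4) = 0 at u ∈ {-4, -3, -2, -1}; ∂F/∂v = -36v(v + 3)(v + 4) = 0 at v ∈ {-4, -3, 0}.
The Hessian is diagonal: diag(F_uu, F_vv). Second derivatives: F_uu(-4)=-540, F_uu(-3)=180, F_uu(-2)=-180, F_uu(-1)=540; F_vv(-4)=-144, F_vv(-3)=108, F_vv(0)=-432.
Local maxima occur where both diagonal entries negative: (-4, -4), (-4, 0), (-2, -4), (-2, 0). Count: 4.

4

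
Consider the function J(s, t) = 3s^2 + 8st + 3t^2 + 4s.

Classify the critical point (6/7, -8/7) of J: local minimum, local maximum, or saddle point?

The Hessian of J is constant: H = [[6, 8], [8, 6]].
det(H) = 6·6 − 8² = -28.
Since det(H) < 0, H is indefinite and the critical point is a saddle point.

saddle point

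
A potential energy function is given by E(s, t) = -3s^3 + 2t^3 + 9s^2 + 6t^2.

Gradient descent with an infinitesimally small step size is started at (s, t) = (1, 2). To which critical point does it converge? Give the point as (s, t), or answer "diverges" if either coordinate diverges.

E is separable, so gradient descent decouples: s follows -∂E/∂s, t follows -∂E/∂t.
∂E/∂s = -9s(s - 2); at s=1 this is 9, so s decreases.
∂E/∂t = 6t(t + 2); at t=2 this is 48, so t decreases.
s converges to its nearest critical value 0 (a local min of the s-part); t converges to 0. The iterate converges to (0, 0).

(0, 0)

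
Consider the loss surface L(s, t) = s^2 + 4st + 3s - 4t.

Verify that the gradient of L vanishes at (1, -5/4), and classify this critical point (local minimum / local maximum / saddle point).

saddle point

∇L = (2s + 4t + 3, 4s - 4); substituting (1, -5/4) gives ∇L = (0, 0), so (1, -5/4) is indeed a critical point.
The Hessian of L is constant: H = [[2, 4], [4, 0]].
det(H) = 2·0 − 4² = -16.
Since det(H) < 0, H is indefinite and the critical point is a saddle point.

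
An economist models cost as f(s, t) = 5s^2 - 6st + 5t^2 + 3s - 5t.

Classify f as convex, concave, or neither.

convex

f is quadratic, so its Hessian is the constant matrix H = [[10, -6], [-6, 10]].
det(H) = 64, tr(H) = 20.
det(H) > 0 and tr(H) > 0, so H is positive definite everywhere: convex.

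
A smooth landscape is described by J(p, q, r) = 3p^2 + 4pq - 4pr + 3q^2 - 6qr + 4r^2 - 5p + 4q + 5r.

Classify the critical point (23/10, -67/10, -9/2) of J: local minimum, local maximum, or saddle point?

The Hessian is constant: H = [[6, 4, -4], [4, 6, -6], [-4, -6, 8]].
Leading principal minors: Δ₁ = 6, Δ₂ = 20, Δ₃ = 40.
All leading minors are positive, so H is positive definite: a local minimum.

local minimum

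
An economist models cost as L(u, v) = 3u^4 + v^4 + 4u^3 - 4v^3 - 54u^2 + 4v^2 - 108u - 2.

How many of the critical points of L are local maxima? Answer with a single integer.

L separates as a function of u plus a function of v, so ∇L=0 decouples.
∂L/∂u = 12(u - 3)(u + 1)(u + 3) = 0 at u ∈ {-3, -1, 3}; ∂L/∂v = 4v(v - 2)(v - 1) = 0 at v ∈ {0, 1, 2}.
The Hessian is diagonal: diag(L_uu, L_vv). Second derivatives: L_uu(-3)=144, L_uu(-1)=-96, L_uu(3)=288; L_vv(0)=8, L_vv(1)=-4, L_vv(2)=8.
Local maxima occur where both diagonal entries negative: (-1, 1). Count: 1.

1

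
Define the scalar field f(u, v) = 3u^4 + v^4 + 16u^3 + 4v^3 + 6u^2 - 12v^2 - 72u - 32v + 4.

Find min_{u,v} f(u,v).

f(u,v) separates as P(u) + Q(v) + 4, so its minimum is min P + min Q + 4.
P'(u) = 12(u - 1)(u + 2)(u + 3) vanishes at u ∈ {-3, -2, 1}; Q'(v) = 4(v - 2)(v + 1)(v + 4) vanishes at v ∈ {-4, -1, 2}.
Local minima of P (where P''>0): P(-3)=81, P(1)=-47. Local minima of Q: Q(-4)=-64, Q(2)=-64.
So the global minimum of f is P(1) + Q(-4) + 4 = -47 − 64 + 4 = -107, attained at (1, -4).

-107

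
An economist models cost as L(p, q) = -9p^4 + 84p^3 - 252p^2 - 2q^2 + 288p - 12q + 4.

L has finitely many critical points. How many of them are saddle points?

1

L separates as a function of p plus a function of q, so ∇L=0 decouples.
∂L/∂p = -36(p - 4)(p - 2)(p - 1) = 0 at p ∈ {1, 2, 4}; ∂L/∂q = -4(q + 3) = 0 at q ∈ {-3}.
The Hessian is diagonal: diag(L_pp, L_qq). Second derivatives: L_pp(1)=-108, L_pp(2)=72, L_pp(4)=-216; L_qq(-3)=-4.
Saddle points occur where the two diagonal entries have opposite signs: (2, -3). Count: 1.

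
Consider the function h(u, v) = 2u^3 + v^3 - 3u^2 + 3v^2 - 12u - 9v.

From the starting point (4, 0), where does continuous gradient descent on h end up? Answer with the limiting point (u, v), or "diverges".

(2, 1)

h is separable, so gradient descent decouples: u follows -∂h/∂u, v follows -∂h/∂v.
∂h/∂u = 6(u - 2)(u + 1); at u=4 this is 60, so u decreases.
∂h/∂v = 3(v - 1)(v + 3); at v=0 this is -9, so v increases.
u converges to its nearest critical value 2 (a local min of the u-part); v converges to 1. The iterate converges to (2, 1).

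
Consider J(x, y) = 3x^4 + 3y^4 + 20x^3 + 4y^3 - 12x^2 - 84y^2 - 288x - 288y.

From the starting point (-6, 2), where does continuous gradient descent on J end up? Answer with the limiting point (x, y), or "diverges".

(-4, 4)

J is separable, so gradient descent decouples: x follows -∂J/∂x, y follows -∂J/∂y.
∂J/∂x = 12(x - 2)(x + 3)(x + 4); at x=-6 this is -576, so x increases.
∂J/∂y = 12(y - 4)(y + 2)(y + 3); at y=2 this is -480, so y increases.
x converges to its nearest critical value -4 (a local min of the x-part); y converges to 4. The iterate converges to (-4, 4).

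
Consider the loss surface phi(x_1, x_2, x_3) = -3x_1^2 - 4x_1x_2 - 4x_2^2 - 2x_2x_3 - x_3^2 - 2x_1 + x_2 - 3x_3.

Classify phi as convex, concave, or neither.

concave

phi is quadratic, so its Hessian is the constant matrix H = [[-6, -4, 0], [-4, -8, -2], [0, -2, -2]].
Leading principal minors: -6, 32, -40.
Signs alternate −, +, − ⇒ H ≺ 0 ⇒ concave.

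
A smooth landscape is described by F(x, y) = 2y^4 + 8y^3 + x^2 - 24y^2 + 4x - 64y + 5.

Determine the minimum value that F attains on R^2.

F(x,y) separates as P(x) + Q(y) + 5, so its minimum is min P + min Q + 5.
P'(x) = 2x + 4 vanishes at x ∈ {-2}; Q'(y) = 8(y - 2)(y + 1)(y + 4) vanishes at y ∈ {-4, -1, 2}.
Local minima of P (where P''>0): P(-2)=-4. Local minima of Q: Q(-4)=-128, Q(2)=-128.
So the global minimum of F is P(-2) + Q(-4) + 5 = -4 − 128 + 5 = -127, attained at (-2, -4).

-127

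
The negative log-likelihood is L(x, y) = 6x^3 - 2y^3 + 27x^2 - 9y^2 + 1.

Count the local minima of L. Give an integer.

1

L separates as a function of x plus a function of y, so ∇L=0 decouples.
∂L/∂x = 18x(x + 3) = 0 at x ∈ {-3, 0}; ∂L/∂y = -6y(y + 3) = 0 at y ∈ {-3, 0}.
The Hessian is diagonal: diag(L_xx, L_yy). Second derivatives: L_xx(-3)=-54, L_xx(0)=54; L_yy(-3)=18, L_yy(0)=-18.
Local minima occur where both diagonal entries positive: (0, -3). Count: 1.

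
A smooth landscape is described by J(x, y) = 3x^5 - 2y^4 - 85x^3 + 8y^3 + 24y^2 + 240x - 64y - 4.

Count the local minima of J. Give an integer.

2

J separates as a function of x plus a function of y, so ∇J=0 decouples.
∂J/∂x = 15(x - 4)(x - 1)(x + 1)(x + 4) = 0 at x ∈ {-4, -1, 1, 4}; ∂J/∂y = -8(y - 4)(y - 1)(y + 2) = 0 at y ∈ {-2, 1, 4}.
The Hessian is diagonal: diag(J_xx, J_yy). Second derivatives: J_xx(-4)=-1800, J_xx(-1)=450, J_xx(1)=-450, J_xx(4)=1800; J_yy(-2)=-144, J_yy(1)=72, J_yy(4)=-144.
Local minima occur where both diagonal entries positive: (-1, 1), (4, 1). Count: 2.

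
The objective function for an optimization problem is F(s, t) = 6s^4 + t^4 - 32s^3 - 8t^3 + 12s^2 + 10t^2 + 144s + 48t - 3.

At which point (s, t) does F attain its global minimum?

(-1, -1)

F(s,t) separates as P(s) + Q(t) − 3, so its minimum is min P + min Q − 3.
P'(s) = 24(s - 3)(s - 2)(s + 1) vanishes at s ∈ {-1, 2, 3}; Q'(t) = 4(t - 4)(t - 3)(t + 1) vanishes at t ∈ {-1, 3, 4}.
Local minima of P (where P''>0): P(-1)=-94, P(3)=162. Local minima of Q: Q(-1)=-29, Q(4)=96.
So the global minimum of F is P(-1) + Q(-1) − 3 = -94 − 29 − 3 = -126, attained at (-1, -1).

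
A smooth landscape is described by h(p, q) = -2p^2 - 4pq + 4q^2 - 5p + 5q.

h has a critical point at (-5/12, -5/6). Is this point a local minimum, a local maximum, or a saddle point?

The Hessian of h is constant: H = [[-4, -4], [-4, 8]].
det(H) = (-4)·8 − (-4)² = -48.
Since det(H) < 0, H is indefinite and the critical point is a saddle point.

saddle point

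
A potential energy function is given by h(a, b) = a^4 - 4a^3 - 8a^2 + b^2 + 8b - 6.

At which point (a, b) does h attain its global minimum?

(4, -4)

h(a,b) separates as P(a) + Q(b) − 6, so its minimum is min P + min Q − 6.
P'(a) = 4a(a - 4)(a + 1) vanishes at a ∈ {-1, 0, 4}; Q'(b) = 2b + 8 vanishes at b ∈ {-4}.
Local minima of P (where P''>0): P(-1)=-3, P(4)=-128. Local minima of Q: Q(-4)=-16.
So the global minimum of h is P(4) + Q(-4) − 6 = -128 − 16 − 6 = -150, attained at (4, -4).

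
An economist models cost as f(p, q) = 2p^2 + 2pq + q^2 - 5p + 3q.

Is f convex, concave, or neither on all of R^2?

f is quadratic, so its Hessian is the constant matrix H = [[4, 2], [2, 2]].
det(H) = 4, tr(H) = 6.
det(H) > 0 and tr(H) > 0, so H is positive definite everywhere: convex.

convex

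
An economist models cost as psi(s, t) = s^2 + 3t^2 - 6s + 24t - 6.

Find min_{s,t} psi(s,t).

psi(s,t) separates as P(s) + Q(t) − 6, so its minimum is min P + min Q − 6.
P'(s) = 2s - 6 vanishes at s ∈ {3}; Q'(t) = 6(t + 4) vanishes at t ∈ {-4}.
Local minima of P (where P''>0): P(3)=-9. Local minima of Q: Q(-4)=-48.
So the global minimum of psi is P(3) + Q(-4) − 6 = -9 − 48 − 6 = -63, attained at (3, -4).

-63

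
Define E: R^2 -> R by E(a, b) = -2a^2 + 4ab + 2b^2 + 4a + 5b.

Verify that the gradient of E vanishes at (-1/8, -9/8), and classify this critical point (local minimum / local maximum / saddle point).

∇E = (-4a + 4b + 4, 4a + 4b + 5); substituting (-1/8, -9/8) gives ∇E = (0, 0), so (-1/8, -9/8) is indeed a critical point.
The Hessian of E is constant: H = [[-4, 4], [4, 4]].
det(H) = (-4)·4 − 4² = -32.
Since det(H) < 0, H is indefinite and the critical point is a saddle point.

saddle point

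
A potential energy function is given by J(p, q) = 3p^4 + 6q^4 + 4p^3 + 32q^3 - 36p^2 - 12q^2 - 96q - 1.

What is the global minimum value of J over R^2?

J(p,q) separates as A(p) + B(q) − 1, so its minimum is min A + min B − 1.
A'(p) = 12p(p - 2)(p + 3) vanishes at p ∈ {-3, 0, 2}; B'(q) = 24(q - 1)(q + 1)(q + 4) vanishes at q ∈ {-4, -1, 1}.
Local minima of A (where A''>0): A(-3)=-189, A(2)=-64. Local minima of B: B(-4)=-320, B(1)=-70.
So the global minimum of J is A(-3) + B(-4) − 1 = -189 − 320 − 1 = -510, attained at (-3, -4).

-510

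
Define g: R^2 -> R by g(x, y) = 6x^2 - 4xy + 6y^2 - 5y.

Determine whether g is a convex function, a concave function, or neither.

convex

g is quadratic, so its Hessian is the constant matrix H = [[12, -4], [-4, 12]].
det(H) = 128, tr(H) = 24.
det(H) > 0 and tr(H) > 0, so H is positive definite everywhere: convex.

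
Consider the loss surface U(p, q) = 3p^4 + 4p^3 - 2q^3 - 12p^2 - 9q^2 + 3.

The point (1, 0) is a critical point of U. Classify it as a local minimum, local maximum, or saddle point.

The mixed partial ∂²U/∂p∂q is 0, so the Hessian at any point is diag(U_pp, U_qq) = diag(12(3p^2 + 2p - 2), -6(2q + 3)).
At (1, 0): H = diag(36, -18).
The eigenvalues have opposite signs, so H is indefinite: a saddle point.

saddle point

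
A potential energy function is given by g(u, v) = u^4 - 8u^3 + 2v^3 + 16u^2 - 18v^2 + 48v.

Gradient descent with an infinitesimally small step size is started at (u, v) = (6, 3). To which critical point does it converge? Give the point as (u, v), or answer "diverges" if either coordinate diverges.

g is separable, so gradient descent decouples: u follows -∂g/∂u, v follows -∂g/∂v.
∂g/∂u = 4u(u - 4)(u - 2); at u=6 this is 192, so u decreases.
∂g/∂v = 6(v - 4)(v - 2); at v=3 this is -6, so v increases.
u converges to its nearest critical value 4 (a local min of the u-part); v converges to 4. The iterate converges to (4, 4).

(4, 4)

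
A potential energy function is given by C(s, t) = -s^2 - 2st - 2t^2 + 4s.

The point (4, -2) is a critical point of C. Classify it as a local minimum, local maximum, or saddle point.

The Hessian of C is constant: H = [[-2, -2], [-2, -4]].
det(H) = (-2)·(-4) − (-2)² = 4.
det(H) > 0 and tr(H) = -6 < 0, so H is negative definite and the point is a local maximum.

local maximum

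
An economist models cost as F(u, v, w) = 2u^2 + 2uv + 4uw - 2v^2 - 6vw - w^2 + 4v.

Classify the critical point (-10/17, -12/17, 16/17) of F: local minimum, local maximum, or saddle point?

saddle point

The Hessian is constant: H = [[4, 2, 4], [2, -4, -6], [4, -6, -2]].
Leading principal minors: Δ₁ = 4, Δ₂ = -20, Δ₃ = -136.
The minors fit neither the all-positive nor the alternating-sign pattern, so H is indefinite: a saddle point.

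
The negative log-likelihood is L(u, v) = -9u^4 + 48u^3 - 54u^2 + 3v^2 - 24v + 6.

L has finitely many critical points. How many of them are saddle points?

L separates as a function of u plus a function of v, so ∇L=0 decouples.
∂L/∂u = -36u(u - 3)(u - 1) = 0 at u ∈ {0, 1, 3}; ∂L/∂v = 6(v - 4) = 0 at v ∈ {4}.
The Hessian is diagonal: diag(L_uu, L_vv). Second derivatives: L_uu(0)=-108, L_uu(1)=72, L_uu(3)=-216; L_vv(4)=6.
Saddle points occur where the two diagonal entries have opposite signs: (0, 4), (3, 4). Count: 2.

2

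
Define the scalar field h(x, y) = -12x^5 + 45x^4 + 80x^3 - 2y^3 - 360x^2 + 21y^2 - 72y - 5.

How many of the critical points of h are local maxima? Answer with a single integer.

h separates as a function of x plus a function of y, so ∇h=0 decouples.
∂h/∂x = -60x(x - 3)(x - 2)(x + 2) = 0 at x ∈ {-2, 0, 2, 3}; ∂h/∂y = -6(y - 4)(y - 3) = 0 at y ∈ {3, 4}.
The Hessian is diagonal: diag(h_xx, h_yy). Second derivatives: h_xx(-2)=2400, h_xx(0)=-720, h_xx(2)=480, h_xx(3)=-900; h_yy(3)=6, h_yy(4)=-6.
Local maxima occur where both diagonal entries negative: (0, 4), (3, 4). Count: 2.

2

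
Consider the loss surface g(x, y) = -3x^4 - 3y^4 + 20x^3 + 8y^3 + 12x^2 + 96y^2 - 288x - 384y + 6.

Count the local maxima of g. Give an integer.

g separates as a function of x plus a function of y, so ∇g=0 decouples.
∂g/∂x = -12(x - 4)(x - 3)(x + 2) = 0 at x ∈ {-2, 3, 4}; ∂g/∂y = -12(y - 4)(y - 2)(y + 4) = 0 at y ∈ {-4, 2, 4}.
The Hessian is diagonal: diag(g_xx, g_yy). Second derivatives: g_xx(-2)=-360, g_xx(3)=60, g_xx(4)=-72; g_yy(-4)=-576, g_yy(2)=144, g_yy(4)=-192.
Local maxima occur where both diagonal entries negative: (-2, -4), (-2, 4), (4, -4), (4, 4). Count: 4.

4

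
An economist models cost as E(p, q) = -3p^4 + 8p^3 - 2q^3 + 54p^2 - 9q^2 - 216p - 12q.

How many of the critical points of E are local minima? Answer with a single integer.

E separates as a function of p plus a function of q, so ∇E=0 decouples.
∂E/∂p = -12(p - 3)(p - 2)(p + 3) = 0 at p ∈ {-3, 2, 3}; ∂E/∂q = -6(q + 1)(q + 2) = 0 at q ∈ {-2, -1}.
The Hessian is diagonal: diag(E_pp, E_qq). Second derivatives: E_pp(-3)=-360, E_pp(2)=60, E_pp(3)=-72; E_qq(-2)=6, E_qq(-1)=-6.
Local minima occur where both diagonal entries positive: (2, -2). Count: 1.

1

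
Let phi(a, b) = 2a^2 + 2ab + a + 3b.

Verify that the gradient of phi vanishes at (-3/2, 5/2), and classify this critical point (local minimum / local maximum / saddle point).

∇phi = (4a + 2b + 1, 2a + 3); substituting (-3/2, 5/2) gives ∇phi = (0, 0), so (-3/2, 5/2) is indeed a critical point.
The Hessian of phi is constant: H = [[4, 2], [2, 0]].
det(H) = 4·0 − 2² = -4.
Since det(H) < 0, H is indefinite and the critical point is a saddle point.

saddle point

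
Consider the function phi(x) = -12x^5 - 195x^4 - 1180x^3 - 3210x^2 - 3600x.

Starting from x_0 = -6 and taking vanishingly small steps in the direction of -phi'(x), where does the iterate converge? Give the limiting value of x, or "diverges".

-5

phi'(x) = -60(x + 1)(x + 3)(x + 4)(x + 5), so phi'(-6) = -1800.
Gradient descent moves in the -phi' direction, i.e. x is increasing.
The nearest critical point in that direction is x = -5, where phi'' = 480 > 0 (a local minimum). The iterate converges there.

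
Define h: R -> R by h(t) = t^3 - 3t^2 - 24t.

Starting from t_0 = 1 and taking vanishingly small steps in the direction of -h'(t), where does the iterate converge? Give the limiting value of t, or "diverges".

4

h'(t) = 3(t - 4)(t + 2), so h'(1) = -27.
Gradient descent moves in the -h' direction, i.e. t is increasing.
The nearest critical point in that direction is t = 4, where h'' = 18 > 0 (a local minimum). The iterate converges there.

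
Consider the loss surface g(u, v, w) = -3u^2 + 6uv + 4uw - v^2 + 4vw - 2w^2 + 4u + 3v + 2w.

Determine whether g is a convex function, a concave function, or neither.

g is quadratic, so its Hessian is the constant matrix H = [[-6, 6, 4], [6, -2, 4], [4, 4, -4]].
Leading principal minors: -6, -24, 416.
Neither pattern holds ⇒ H is indefinite ⇒ neither convex nor concave.

neither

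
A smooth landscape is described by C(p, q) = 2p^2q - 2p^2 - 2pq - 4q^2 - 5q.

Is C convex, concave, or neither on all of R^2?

neither

The term 2p^2q is cubic, so the Hessian is not constant.
∂²C/∂p² = 4q - 4, which takes both signs as q varies (negative for sufficiently negative q). A diagonal entry of the Hessian changing sign means the Hessian is neither positive- nor negative-semidefinite on all of R^2.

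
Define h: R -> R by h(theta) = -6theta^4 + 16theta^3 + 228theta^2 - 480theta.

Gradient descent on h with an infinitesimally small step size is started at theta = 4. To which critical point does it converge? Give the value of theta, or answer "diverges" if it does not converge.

1

h'(theta) = -24(theta - 5)(theta - 1)(theta + 4), so h'(4) = 576.
Gradient descent moves in the -h' direction, i.e. theta is decreasing.
The nearest critical point in that direction is theta = 1, where h'' = 480 > 0 (a local minimum). The iterate converges there.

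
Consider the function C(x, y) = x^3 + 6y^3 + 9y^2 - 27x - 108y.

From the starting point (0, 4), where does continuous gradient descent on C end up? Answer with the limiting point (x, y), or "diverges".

(3, 2)

C is separable, so gradient descent decouples: x follows -∂C/∂x, y follows -∂C/∂y.
∂C/∂x = 3(x - 3)(x + 3); at x=0 this is -27, so x increases.
∂C/∂y = 18(y - 2)(y + 3); at y=4 this is 252, so y decreases.
x converges to its nearest critical value 3 (a local min of the x-part); y converges to 2. The iterate converges to (3, 2).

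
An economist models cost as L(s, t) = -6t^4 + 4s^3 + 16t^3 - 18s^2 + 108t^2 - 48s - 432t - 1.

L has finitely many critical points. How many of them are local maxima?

L separates as a function of s plus a function of t, so ∇L=0 decouples.
∂L/∂s = 12(s - 4)(s + 1) = 0 at s ∈ {-1, 4}; ∂L/∂t = -24(t - 3)(t - 2)(t + 3) = 0 at t ∈ {-3, 2, 3}.
The Hessian is diagonal: diag(L_ss, L_tt). Second derivatives: L_ss(-1)=-60, L_ss(4)=60; L_tt(-3)=-720, L_tt(2)=120, L_tt(3)=-144.
Local maxima occur where both diagonal entries negative: (-1, -3), (-1, 3). Count: 2.

2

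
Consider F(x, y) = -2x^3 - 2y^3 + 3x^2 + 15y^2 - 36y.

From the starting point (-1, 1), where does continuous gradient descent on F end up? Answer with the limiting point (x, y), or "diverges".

F is separable, so gradient descent decouples: x follows -∂F/∂x, y follows -∂F/∂y.
∂F/∂x = -6x(x - 1); at x=-1 this is -12, so x increases.
∂F/∂y = -6(y - 3)(y - 2); at y=1 this is -12, so y increases.
x converges to its nearest critical value 0 (a local min of the x-part); y converges to 2. The iterate converges to (0, 2).

(0, 2)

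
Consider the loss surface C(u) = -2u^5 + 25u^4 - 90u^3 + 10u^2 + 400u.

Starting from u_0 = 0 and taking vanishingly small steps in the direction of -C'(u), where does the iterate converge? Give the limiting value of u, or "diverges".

-1

C'(u) = -10(u - 5)(u - 4)(u - 2)(u + 1), so C'(0) = 400.
Gradient descent moves in the -C' direction, i.e. u is decreasing.
The nearest critical point in that direction is u = -1, where C'' = 900 > 0 (a local minimum). The iterate converges there.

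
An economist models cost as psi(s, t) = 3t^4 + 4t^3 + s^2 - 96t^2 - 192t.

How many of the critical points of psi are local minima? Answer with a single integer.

2

psi separates as a function of s plus a function of t, so ∇psi=0 decouples.
∂psi/∂s = 2s = 0 at s ∈ {0}; ∂psi/∂t = 12(t - 4)(t + 1)(t + 4) = 0 at t ∈ {-4, -1, 4}.
The Hessian is diagonal: diag(psi_ss, psi_tt). Second derivatives: psi_ss(0)=2; psi_tt(-4)=288, psi_tt(-1)=-180, psi_tt(4)=480.
Local minima occur where both diagonal entries positive: (0, -4), (0, 4). Count: 2.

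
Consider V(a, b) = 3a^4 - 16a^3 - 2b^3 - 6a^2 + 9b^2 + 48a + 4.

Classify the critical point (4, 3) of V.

The mixed partial ∂²V/∂a∂b is 0, so the Hessian at any point is diag(V_aa, V_bb) = diag(12(3a^2 - 8a - 1), 6(-2b + 3)).
At (4, 3): H = diag(180, -18).
The eigenvalues have opposite signs, so H is indefinite: a saddle point.

saddle point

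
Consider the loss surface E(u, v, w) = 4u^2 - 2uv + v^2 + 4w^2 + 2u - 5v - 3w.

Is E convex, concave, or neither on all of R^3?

E is quadratic, so its Hessian is the constant matrix H = [[8, -2, 0], [-2, 2, 0], [0, 0, 8]].
Leading principal minors: 8, 12, 96.
All positive ⇒ H ≻ 0 ⇒ convex.

convex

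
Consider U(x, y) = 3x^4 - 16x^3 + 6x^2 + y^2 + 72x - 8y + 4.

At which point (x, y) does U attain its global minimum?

U(x,y) separates as P(x) + Q(y) + 4, so its minimum is min P + min Q + 4.
P'(x) = 12(x - 3)(x - 2)(x + 1) vanishes at x ∈ {-1, 2, 3}; Q'(y) = 2y - 8 vanishes at y ∈ {4}.
Local minima of P (where P''>0): P(-1)=-47, P(3)=81. Local minima of Q: Q(4)=-16.
So the global minimum of U is P(-1) + Q(4) + 4 = -47 − 16 + 4 = -59, attained at (-1, 4).

(-1, 4)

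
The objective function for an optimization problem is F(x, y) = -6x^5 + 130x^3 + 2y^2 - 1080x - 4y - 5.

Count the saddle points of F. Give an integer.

F separates as a function of x plus a function of y, so ∇F=0 decouples.
∂F/∂x = -30(x - 3)(x - 2)(x + 2)(x + 3) = 0 at x ∈ {-3, -2, 2, 3}; ∂F/∂y = 4(y - 1) = 0 at y ∈ {1}.
The Hessian is diagonal: diag(F_xx, F_yy). Second derivatives: F_xx(-3)=900, F_xx(-2)=-600, F_xx(2)=600, F_xx(3)=-900; F_yy(1)=4.
Saddle points occur where the two diagonal entries have opposite signs: (-2, 1), (3, 1). Count: 2.

2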